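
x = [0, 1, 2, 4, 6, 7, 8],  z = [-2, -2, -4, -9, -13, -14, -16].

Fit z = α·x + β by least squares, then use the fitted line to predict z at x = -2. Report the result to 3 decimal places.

Compute the Gram sums: Σx·x = 170, Σx = 28, Σ1 = 7.
For Aᵀz: Σx·z = -350, Σz = -60.
Eliminating β: 7·(row 1) − 28·(row 2) gives 406·α = 7·(-350) − 28·(-60) = -770, so α = -55/29.
Then β = ((-60) − 28·(-55/29))/7 = -200/203.
At x = -2: ẑ = (-55/29)·(-2) + (-200/203)·(1) = 570/203.

ẑ = 2.808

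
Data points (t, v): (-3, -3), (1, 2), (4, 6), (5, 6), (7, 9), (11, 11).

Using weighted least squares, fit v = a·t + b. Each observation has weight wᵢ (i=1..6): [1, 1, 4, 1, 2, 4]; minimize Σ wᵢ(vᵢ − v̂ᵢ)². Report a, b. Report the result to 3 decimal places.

a = 0.925, b = 1.523

Entries of AᵀWA: Σwᵢ·t·t = 681, Σwᵢ·t = 77, Σwᵢ·1 = 13.
And Σwᵢ·t·v = 747, Σwᵢ·v = 91.
AᵀWA·[a, b]ᵀ = AᵀWv becomes [[681, 77]; [77, 13]]·[a, b]ᵀ = [747, 91]ᵀ.
Δ = 681·13 − 77² = 2924.
a = (747·13 − 77·91)/2924 = 676/731; b = (681·91 − 77·747)/2924 = 1113/731.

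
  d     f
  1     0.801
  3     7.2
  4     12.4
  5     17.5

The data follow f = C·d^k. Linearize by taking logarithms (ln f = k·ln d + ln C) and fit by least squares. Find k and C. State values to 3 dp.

Let Y = ln f. Fitting Y = k·ln d + ln C by least squares:
Σln d = 4.0943, Σ(ln d)² = 5.7191, Σln f = 7.1321, Σln d·ln f = 10.2656.
Equations: 5.7191·k + 4.0943·ln C = 10.2656;  4.0943·k + 4·ln C = 7.1321.
Solving (det = 6.1125): k = 1.94043, ln C = -0.20318, so C = exp(-0.20318) = 0.81613.

k = 1.940, C = 0.816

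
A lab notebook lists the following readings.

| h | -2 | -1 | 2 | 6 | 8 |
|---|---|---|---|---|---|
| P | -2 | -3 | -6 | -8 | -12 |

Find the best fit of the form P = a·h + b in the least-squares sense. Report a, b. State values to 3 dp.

a = -0.910, b = -3.835

Setting ∂/∂a … = 0 gives: 109·a + 13·b = -149;  13·a + 5·b = -31.
Δ = 109·5 − 13² = 376.
a = ((-149)·5 − 13·(-31))/376 = -171/188; b = (109·(-31) − 13·(-149))/376 = -721/188.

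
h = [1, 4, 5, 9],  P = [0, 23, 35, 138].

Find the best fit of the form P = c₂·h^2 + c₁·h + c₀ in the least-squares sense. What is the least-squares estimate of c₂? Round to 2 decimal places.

From the data, Σh^2·h^2 = 7443, Σh^2·h = 919, Σh^2 = 123, Σh·h = 123, Σh = 19, Σ1 = 4.
Right-hand side: Σh^2·P = 12421, Σh·P = 1509, ΣP = 196.
Solving the 3×3 system (Gaussian elimination) gives c₂ = 7959/3916, c₁ = -12239/3916, c₀ = 120/89.

c₂ = 2.03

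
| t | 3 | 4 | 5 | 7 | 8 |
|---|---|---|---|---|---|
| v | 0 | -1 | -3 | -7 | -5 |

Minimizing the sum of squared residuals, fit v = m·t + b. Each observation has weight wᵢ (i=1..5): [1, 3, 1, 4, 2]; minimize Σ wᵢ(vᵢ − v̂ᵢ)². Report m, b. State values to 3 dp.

Compute the Gram sums: Σwᵢ·t·t = 406, Σwᵢ·t = 64, Σwᵢ·1 = 11.
Right-hand side: Σwᵢ·t·v = -303, Σwᵢ·v = -44.
Δ = 406·11 − 64² = 370.
m = ((-303)·11 − 64·(-44))/370 = -517/370; b = (406·(-44) − 64·(-303))/370 = 764/185.

m = -1.397, b = 4.130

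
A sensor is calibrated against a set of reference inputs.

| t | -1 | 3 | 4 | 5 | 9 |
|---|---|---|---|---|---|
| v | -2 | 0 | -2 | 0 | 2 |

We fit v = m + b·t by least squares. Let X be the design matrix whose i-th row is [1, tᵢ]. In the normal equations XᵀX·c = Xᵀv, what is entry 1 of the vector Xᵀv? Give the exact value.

Entry 1 ↔ basis 1, so (Xᵀv)_{1} = Σᵢ vᵢ = (1)·(-2) + (1)·(0) + (1)·(-2) + (1)·(0) + (1)·(2) = -2.

-2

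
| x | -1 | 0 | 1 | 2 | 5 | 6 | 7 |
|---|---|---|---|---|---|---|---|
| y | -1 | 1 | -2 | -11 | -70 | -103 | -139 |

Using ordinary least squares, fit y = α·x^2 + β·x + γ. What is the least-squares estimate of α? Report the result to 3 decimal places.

The normal equations are: 4340·α + 692·β + 116·γ = -12316;  692·α + 116·β + 20·γ = -1964;  116·α + 20·β + 7·γ = -325.
Row-reducing yields α = -3779/1344, β = -493/1344, γ = 17/14.

α = -2.812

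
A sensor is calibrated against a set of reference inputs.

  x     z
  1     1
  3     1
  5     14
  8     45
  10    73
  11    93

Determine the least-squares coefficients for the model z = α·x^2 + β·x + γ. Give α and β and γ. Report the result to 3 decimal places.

α = 0.995, β = -2.706, γ = 1.931

Sums needed: Σx^2·x^2 = 29444, Σx^2·x = 2996, Σx^2 = 320, Σx·x = 320, Σx = 38, Σ1 = 6.
And Σx^2·z = 21793, Σx·z = 2187, Σz = 227.
Solving the 3×3 system (Gaussian elimination) gives α = 63143/63492, β = -85903/31746, γ = 10216/5291.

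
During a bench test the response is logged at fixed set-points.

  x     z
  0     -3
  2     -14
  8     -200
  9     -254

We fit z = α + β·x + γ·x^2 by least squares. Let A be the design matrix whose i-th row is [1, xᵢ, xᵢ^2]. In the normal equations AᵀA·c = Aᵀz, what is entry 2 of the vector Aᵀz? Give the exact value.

Entry 2 ↔ basis x, so (Aᵀz)_{2} = Σᵢ (x)·zᵢ = (0)·(-3) + (2)·(-14) + (8)·(-200) + (9)·(-254) = -3914.

-3914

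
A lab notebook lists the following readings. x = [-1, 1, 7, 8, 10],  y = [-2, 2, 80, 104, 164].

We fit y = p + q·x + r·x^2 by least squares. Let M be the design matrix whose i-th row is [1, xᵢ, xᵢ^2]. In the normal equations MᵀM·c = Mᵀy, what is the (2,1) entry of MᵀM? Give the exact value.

25

Row 2 ↔ basis x, column 1 ↔ basis 1, so (MᵀM)_{2,1} = Σᵢ x = (-1)·(1) + (1)·(1) + (7)·(1) + (8)·(1) + (10)·(1) = 25.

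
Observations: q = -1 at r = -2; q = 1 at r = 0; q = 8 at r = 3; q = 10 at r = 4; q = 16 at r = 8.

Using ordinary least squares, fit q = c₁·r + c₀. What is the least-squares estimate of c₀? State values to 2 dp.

c₀ = 2.16

The normal equations are: 93·c₁ + 13·c₀ = 194;  13·c₁ + 5·c₀ = 34.
Eliminating c₀: 5·(row 1) − 13·(row 2) gives 296·c₁ = 5·194 − 13·34 = 528, so c₁ = 66/37.
Then c₀ = (34 − 13·(66/37))/5 = 80/37.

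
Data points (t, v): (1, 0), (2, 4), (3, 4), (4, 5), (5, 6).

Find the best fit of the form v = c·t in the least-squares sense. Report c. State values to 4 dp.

c = 1.2727

Normal-equation sums: Σt·t = 55.
Right-hand side: Σt·v = 70.
So AᵀA·[c]ᵀ = Aᵀv: [[55]]·[c]ᵀ = [70]ᵀ.
Hence c = 70 / 55 ≈ 1.27273.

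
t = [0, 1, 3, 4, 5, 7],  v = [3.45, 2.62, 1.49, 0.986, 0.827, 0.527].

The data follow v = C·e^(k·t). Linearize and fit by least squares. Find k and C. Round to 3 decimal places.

k = -0.275, C = 3.357

With ln vᵢ as the transformed response and tᵢ as the regressor:
AᵀA = [[100.0000, 20.0000]; [20.0000, 6]], rhs = [-3.3305, 1.7557]ᵀ  (here Σt = 20.0000, Σ(t)² = 100.0000, Σln v = 1.7557, Σt·ln v = -3.3305).
Slope k = (n·Σt·ln v − Σt·Σln v)/(n·Σ(t)² − (Σt)²) = (6·-3.3305 − 20.0000·1.7557)/200.0000 = -0.27549; ln C = (Σln v − k·Σt)/n = 1.21091, so C = exp(1.21091) = 3.35655.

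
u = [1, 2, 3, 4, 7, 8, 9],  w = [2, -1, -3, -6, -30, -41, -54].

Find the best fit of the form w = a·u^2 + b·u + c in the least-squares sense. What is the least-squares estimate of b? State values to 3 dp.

b = 1.511

The normal equations are: 13412·a + 1684·b + 224·c = -8593;  1684·a + 224·b + 34·c = -1057;  224·a + 34·b + 7·c = -133.
(Σu^2·u^2 = 13412, Σu^2·u = 1684, Σu^2 = 224, Σu·u = 224, Σu = 34, Σ1 = 7, Σu^2·w = -8593, Σu·w = -1057, Σw = -133.)
Inverting the 3×3 Gram matrix, [a, b, c]ᵀ = [-9019/10752, 2321/1536, 901/1792]ᵀ.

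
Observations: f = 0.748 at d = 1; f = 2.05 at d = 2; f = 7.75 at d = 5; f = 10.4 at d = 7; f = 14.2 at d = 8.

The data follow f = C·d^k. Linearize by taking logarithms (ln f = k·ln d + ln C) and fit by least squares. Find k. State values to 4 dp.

Taking logs, ln f = k·ln d + ln C, so regress ln f on ln d.
AᵀA = [[11.1814, 6.3279]; [6.3279, 5]], rhs = [13.8674, 7.4702]ᵀ  (here Σln d = 6.3279, Σ(ln d)² = 11.1814, Σln f = 7.4702, Σln d·ln f = 13.8674).
Solving (det = 15.8642): k = 1.39093, ln C = -0.26630.

k = 1.3909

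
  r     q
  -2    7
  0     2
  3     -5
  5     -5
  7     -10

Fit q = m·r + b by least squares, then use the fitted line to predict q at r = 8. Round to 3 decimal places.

Compute the Gram sums: Σr·r = 87, Σr = 13, Σ1 = 5.
And Σr·q = -124, Σq = -11.
det = 87·5 − 13² = 266.
m = ((-124)·5 − 13·(-11))/266 = -477/266; b = (87·(-11) − 13·(-124))/266 = 655/266.
At r = 8: q̂ = (-477/266)·(8) + (655/266)·(1) = -3161/266.

q̂ = -11.883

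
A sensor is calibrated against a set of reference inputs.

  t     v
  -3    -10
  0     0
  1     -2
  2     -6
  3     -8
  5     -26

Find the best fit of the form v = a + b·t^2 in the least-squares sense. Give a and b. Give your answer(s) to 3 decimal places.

a = -0.629, b = -1.005

The normal system MᵀM·[a, b]ᵀ = Mᵀv is [[6, 48]; [48, 804]]·[a, b]ᵀ = [-52, -838]ᵀ.
Determinant 6·804 − 48² = 2520.
a = ((-52)·804 − 48·(-838))/2520 = -22/35; b = (6·(-838) − 48·(-52))/2520 = -211/210.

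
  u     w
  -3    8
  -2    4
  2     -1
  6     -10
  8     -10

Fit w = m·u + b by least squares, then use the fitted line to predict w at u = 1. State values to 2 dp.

Entries of MᵀM: Σu·u = 117, Σu = 11, Σ1 = 5.
Moment sums: Σu·w = -174, Σw = -9.
MᵀM·[m, b]ᵀ = Mᵀw becomes [[117, 11]; [11, 5]]·[m, b]ᵀ = [-174, -9]ᵀ.
Δ = 117·5 − 11² = 464.
m = ((-174)·5 − 11·(-9))/464 = -771/464; b = (117·(-9) − 11·(-174))/464 = 861/464.
At u = 1: ŵ = (-771/464)·(1) + (861/464)·(1) = 45/232.

ŵ = 0.19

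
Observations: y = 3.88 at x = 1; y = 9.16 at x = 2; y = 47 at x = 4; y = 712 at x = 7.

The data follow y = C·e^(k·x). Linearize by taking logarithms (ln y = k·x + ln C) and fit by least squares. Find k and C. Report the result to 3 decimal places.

k = 0.867, C = 1.590

Linearized form: ln y = k·x + ln C. From the 4 transformed points,
Σx = 14.0000, Σ(x)² = 70.0000, Σln y = 13.9889, Σx·ln y = 67.1627.
Equations: 70.0000·k + 14.0000·ln C = 67.1627;  14.0000·k + 4·ln C = 13.9889.
Slope k = (n·Σx·ln y − Σx·Σln y)/(n·Σ(x)² − (Σx)²) = (4·67.1627 − 14.0000·13.9889)/84.0000 = 0.86674; ln C = (Σln y − k·Σx)/n = 0.46365, so C = exp(0.46365) = 1.58986.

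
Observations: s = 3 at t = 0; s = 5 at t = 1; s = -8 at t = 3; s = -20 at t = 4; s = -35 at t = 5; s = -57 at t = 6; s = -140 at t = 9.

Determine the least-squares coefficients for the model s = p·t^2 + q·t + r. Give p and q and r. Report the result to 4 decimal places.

Setting ∂/∂p … = 0 gives: 8820·p + 1162·q + 168·r = -14654;  1162·p + 168·q + 28·r = -1876;  168·p + 28·q + 7·r = -252.
Row-reducing yields p = -2022/1001, q = 311/143, r = 344/91.

p = -2.0200, q = 2.1748, r = 3.7802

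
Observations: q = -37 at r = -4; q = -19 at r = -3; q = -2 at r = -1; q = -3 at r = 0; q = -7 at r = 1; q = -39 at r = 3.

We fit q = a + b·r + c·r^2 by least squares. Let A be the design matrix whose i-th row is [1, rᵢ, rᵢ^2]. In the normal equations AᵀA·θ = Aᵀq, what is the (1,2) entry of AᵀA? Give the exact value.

-4

Row 1 ↔ basis 1, column 2 ↔ basis r, so (AᵀA)_{1,2} = Σᵢ r = (1)·(-4) + (1)·(-3) + (1)·(-1) + (1)·(0) + (1)·(1) + (1)·(3) = -4.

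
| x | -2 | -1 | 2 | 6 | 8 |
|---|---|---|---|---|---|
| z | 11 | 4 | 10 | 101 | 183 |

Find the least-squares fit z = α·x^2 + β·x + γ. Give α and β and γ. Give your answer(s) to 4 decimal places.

Setting ∂/∂α … = 0 gives: 5425·α + 727·β + 109·γ = 15436;  727·α + 109·β + 13·γ = 2064;  109·α + 13·β + 5·γ = 309.
Inverting the 3×3 Gram matrix, [α, β, γ]ᵀ = [237557/81222, -39785/81222, -9297/13537]ᵀ.

α = 2.9248, β = -0.4898, γ = -0.6868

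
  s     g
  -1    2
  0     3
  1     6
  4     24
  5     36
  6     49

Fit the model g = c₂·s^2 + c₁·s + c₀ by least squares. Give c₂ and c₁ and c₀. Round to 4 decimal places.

c₂ = 1.0461, c₁ = 1.3721, c₀ = 2.7966

Entries of AᵀA: Σs^2·s^2 = 2179, Σs^2·s = 405, Σs^2 = 79, Σs·s = 79, Σs = 15, Σ1 = 6.
For Aᵀg: Σs^2·g = 3056, Σs·g = 574, Σg = 120.
Normal equations: [[2179, 405, 79]; [405, 79, 15]; [79, 15, 6]]·[c₂, c₁, c₀]ᵀ = [3056, 574, 120]ᵀ.
Inverting the 3×3 Gram matrix, [c₂, c₁, c₀]ᵀ = [159/152, 17311/12616, 17641/6308]ᵀ.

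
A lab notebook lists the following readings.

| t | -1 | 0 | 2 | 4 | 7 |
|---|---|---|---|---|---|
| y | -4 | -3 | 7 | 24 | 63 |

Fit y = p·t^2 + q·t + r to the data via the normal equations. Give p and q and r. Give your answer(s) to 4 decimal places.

p = 0.9321, q = 2.8373, r = -2.4593

With design matrix X, XᵀX = [[2674, 414, 70]; [414, 70, 12]; [70, 12, 5]] and Xᵀy = [3495, 555, 87]ᵀ.
Inverting the 3×3 Gram matrix, [p, q, r]ᵀ = [10809/11596, 32901/11596, -14259/5798]ᵀ.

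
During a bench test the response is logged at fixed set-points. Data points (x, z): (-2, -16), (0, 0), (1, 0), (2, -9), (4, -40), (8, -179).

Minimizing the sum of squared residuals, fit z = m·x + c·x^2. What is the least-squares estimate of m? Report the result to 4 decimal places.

Sums needed: Σx·x = 89, Σx·x^2 = 577, Σx^2·x^2 = 4385.
And Σx·z = -1578, Σx^2·z = -12196.
Normal equations: [[89, 577]; [577, 4385]]·[m, c]ᵀ = [-1578, -12196]ᵀ.
Eliminating c: 4385·(row 1) − 577·(row 2) gives 57336·m = 4385·(-1578) − 577·(-12196) = 117562, so m = 58781/28668.
Then c = ((-12196) − 577·(58781/28668))/4385 = -87469/28668.

m = 2.0504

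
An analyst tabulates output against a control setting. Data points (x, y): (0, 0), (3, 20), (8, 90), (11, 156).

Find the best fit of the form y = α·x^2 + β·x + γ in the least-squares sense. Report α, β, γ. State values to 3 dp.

Setting ∂/∂α … = 0 gives: 18818·α + 1870·β + 194·γ = 24816;  1870·α + 194·β + 22·γ = 2496;  194·α + 22·β + 4·γ = 266.
Solving the 3×3 system (Gaussian elimination) gives α = 23/24, β = 6323/1752, γ = 25/146.

α = 0.958, β = 3.609, γ = 0.171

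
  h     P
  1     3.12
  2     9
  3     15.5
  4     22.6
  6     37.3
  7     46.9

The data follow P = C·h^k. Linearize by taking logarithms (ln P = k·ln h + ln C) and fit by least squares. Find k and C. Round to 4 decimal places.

k = 1.3758, C = 3.2906

Let Y = ln P. Fitting Y = k·ln h + ln C by least squares:
Σln h = 6.9157, Σ(ln h)² = 10.6062, Σln P = 16.6609, Σln h·ln P = 22.8288.
Equations: 10.6062·k + 6.9157·ln C = 22.8288;  6.9157·k + 6·ln C = 16.6609.
Slope k = (n·Σln h·ln P − Σln h·Σln P)/(n·Σ(ln h)² − (Σln h)²) = (6·22.8288 − 6.9157·16.6609)/15.8099 = 1.37577; ln C = (Σln P − k·Σln h)/n = 1.19107, so C = exp(1.19107) = 3.29058.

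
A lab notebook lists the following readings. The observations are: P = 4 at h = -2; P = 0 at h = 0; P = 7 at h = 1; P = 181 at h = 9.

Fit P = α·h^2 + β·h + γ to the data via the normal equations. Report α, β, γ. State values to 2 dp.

With design matrix M, MᵀM = [[6578, 722, 86]; [722, 86, 8]; [86, 8, 4]] and MᵀP = [14684, 1628, 192]ᵀ.
Inverting the 3×3 Gram matrix, [α, β, γ]ᵀ = [608/317, 4282/1585, 2156/1585]ᵀ.

α = 1.92, β = 2.70, γ = 1.36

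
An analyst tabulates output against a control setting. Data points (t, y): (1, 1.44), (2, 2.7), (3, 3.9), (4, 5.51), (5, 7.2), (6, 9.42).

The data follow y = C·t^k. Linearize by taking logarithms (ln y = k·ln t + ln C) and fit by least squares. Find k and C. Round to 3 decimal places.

Taking logs, ln y = k·ln t + ln C, so regress ln y on ln t.
XᵀX = [[9.4099, 6.5793]; [6.5793, 6]], rhs = [11.7452, 8.6424]ᵀ  (here Σln t = 6.5793, Σ(ln t)² = 9.4099, Σln y = 8.6424, Σln t·ln y = 11.7452).
Slope k = (n·Σln t·ln y − Σln t·Σln y)/(n·Σ(ln t)² − (Σln t)²) = (6·11.7452 − 6.5793·8.6424)/13.1729 = 1.03328; ln C = (Σln y − k·Σln t)/n = 0.30736, so C = exp(0.30736) = 1.35983.

k = 1.033, C = 1.360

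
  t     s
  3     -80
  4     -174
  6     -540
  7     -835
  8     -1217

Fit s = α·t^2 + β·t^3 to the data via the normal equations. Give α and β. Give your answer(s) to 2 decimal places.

α = -2.87, β = -2.02

Entries of MᵀM: Σt^2·t^2 = 8130, Σt^2·t^3 = 58618, Σt^3·t^3 = 431274.
For Mᵀs: Σt^2·s = -141747, Σt^3·s = -1039445.
Normal equations: [[8130, 58618]; [58618, 431274]]·[α, β]ᵀ = [-141747, -1039445]ᵀ.
Determinant 8130·431274 − 58618² = 70187696.
α = ((-141747)·431274 − 58618·(-1039445))/70187696 = -50402167/17546924; β = (8130·(-1039445) − 58618·(-141747))/70187696 = -35440551/17546924.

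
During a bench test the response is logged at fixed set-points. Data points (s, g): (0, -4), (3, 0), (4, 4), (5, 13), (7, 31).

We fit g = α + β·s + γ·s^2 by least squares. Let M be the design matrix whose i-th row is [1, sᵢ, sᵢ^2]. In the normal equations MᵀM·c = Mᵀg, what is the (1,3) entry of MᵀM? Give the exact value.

99

Row 1 ↔ basis 1, column 3 ↔ basis s^2, so (MᵀM)_{1,3} = Σᵢ s^2 = (1)·(0) + (1)·(9) + (1)·(16) + (1)·(25) + (1)·(49) = 99.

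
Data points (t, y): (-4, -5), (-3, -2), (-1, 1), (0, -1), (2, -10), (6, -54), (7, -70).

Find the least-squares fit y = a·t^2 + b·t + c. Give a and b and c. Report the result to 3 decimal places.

a = -1.006, b = -2.830, c = -0.778

Setting ∂/∂a … = 0 gives: 4051·a + 475·b + 115·c = -5511;  475·a + 115·b + 7·c = -809;  115·a + 7·b + 7·c = -141.
(Σt^2·t^2 = 4051, Σt^2·t = 475, Σt^2 = 115, Σt·t = 115, Σt = 7, Σ1 = 7, Σt^2·y = -5511, Σt·y = -809, Σy = -141.)
Row-reducing yields a = -10163/10098, b = -42872/15147, c = -2143/2754.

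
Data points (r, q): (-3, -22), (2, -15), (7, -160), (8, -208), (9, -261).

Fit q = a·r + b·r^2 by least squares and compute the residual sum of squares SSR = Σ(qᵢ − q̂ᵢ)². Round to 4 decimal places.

From the data, Σr·r = 207, Σr·r^2 = 1565, Σr^2·r^2 = 13155.
Right-hand side: Σr·q = -5097, Σr^2·q = -42551.
Eliminating b: 13155·(row 1) − 1565·(row 2) gives 273860·a = 13155·(-5097) − 1565·(-42551) = -458720, so a = -22936/13693.
Then b = ((-42551) − 1565·(-22936/13693))/13155 = -207813/68465.
Residuals: 20047/68465, 33637/68465, 31197/68465, -23248/68465, -4392/68465; SSR = 44787/68465.

SSR = 0.6542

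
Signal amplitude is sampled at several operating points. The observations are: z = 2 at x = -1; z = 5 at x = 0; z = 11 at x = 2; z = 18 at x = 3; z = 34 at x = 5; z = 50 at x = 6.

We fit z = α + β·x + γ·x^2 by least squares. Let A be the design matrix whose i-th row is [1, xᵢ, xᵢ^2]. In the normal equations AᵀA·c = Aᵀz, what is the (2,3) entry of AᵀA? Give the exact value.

Row 2 ↔ basis x, column 3 ↔ basis x^2, so (AᵀA)_{2,3} = Σᵢ (x)·(x^2) = (-1)·(1) + (0)·(0) + (2)·(4) + (3)·(9) + (5)·(25) + (6)·(36) = 375.

375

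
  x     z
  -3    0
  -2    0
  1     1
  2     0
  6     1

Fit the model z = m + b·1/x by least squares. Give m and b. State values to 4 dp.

m = 0.3074, b = 0.5556

Setting ∂/∂m … = 0 gives: 5·m + (5/6)·b = 2;  (5/6)·m + (59/36)·b = 7/6.
Determinant 5·(59/36) − (5/6)² = 15/2.
m = (2·(59/36) − (5/6)·(7/6))/(15/2) = 83/270; b = (5·(7/6) − (5/6)·2)/(15/2) = 5/9.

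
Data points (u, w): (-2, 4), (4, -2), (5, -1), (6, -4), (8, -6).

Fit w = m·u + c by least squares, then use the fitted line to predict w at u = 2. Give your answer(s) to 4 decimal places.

Compute the Gram sums: Σu·u = 145, Σu = 21, Σ1 = 5.
Right-hand side: Σu·w = -93, Σw = -9.
So MᵀM·[m, c]ᵀ = Mᵀw: [[145, 21]; [21, 5]]·[m, c]ᵀ = [-93, -9]ᵀ.
Determinant 145·5 − 21² = 284.
m = ((-93)·5 − 21·(-9))/284 = -69/71; c = (145·(-9) − 21·(-93))/284 = 162/71.
At u = 2: ŵ = (-69/71)·(2) + (162/71)·(1) = 24/71.

ŵ = 0.3380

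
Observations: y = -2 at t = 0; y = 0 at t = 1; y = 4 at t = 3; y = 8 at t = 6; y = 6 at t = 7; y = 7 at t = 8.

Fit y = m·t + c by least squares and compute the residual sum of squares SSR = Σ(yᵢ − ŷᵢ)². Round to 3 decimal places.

SSR = 10.353

With design matrix X, XᵀX = [[159, 25]; [25, 6]] and Xᵀy = [158, 23]ᵀ.
det = 159·6 − 25² = 329.
m = (158·6 − 25·23)/329 = 373/329; c = (159·23 − 25·158)/329 = -293/329.
Residuals: -365/329, -80/329, 70/47, 687/329, -344/329, -388/329; SSR = 3406/329.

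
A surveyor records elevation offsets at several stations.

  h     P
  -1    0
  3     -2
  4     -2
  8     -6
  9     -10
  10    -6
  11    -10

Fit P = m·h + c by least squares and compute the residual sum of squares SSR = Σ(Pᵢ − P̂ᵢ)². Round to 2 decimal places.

SSR = 15.49

Compute the Gram sums: Σh·h = 392, Σh = 44, Σ1 = 7.
Moment sums: Σh·P = -322, ΣP = -36.
MᵀM·[m, c]ᵀ = MᵀP becomes [[392, 44]; [44, 7]]·[m, c]ᵀ = [-322, -36]ᵀ.
Δ = 392·7 − 44² = 808.
m = ((-322)·7 − 44·(-36))/808 = -335/404; c = (392·(-36) − 44·(-322))/808 = 7/101.
Residuals: -363/404, 169/404, 126/101, 57/101, -1053/404, 449/202, -383/404; SSR = 3129/202.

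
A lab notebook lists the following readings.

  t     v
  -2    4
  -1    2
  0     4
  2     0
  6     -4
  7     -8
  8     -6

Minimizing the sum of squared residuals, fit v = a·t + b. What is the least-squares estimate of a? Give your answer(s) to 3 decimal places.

Normal-equation sums: Σt·t = 158, Σt = 20, Σ1 = 7.
Right-hand side: Σt·v = -138, Σv = -8.
Normal equations: [[158, 20]; [20, 7]]·[a, b]ᵀ = [-138, -8]ᵀ.
det = 158·7 − 20² = 706.
a = ((-138)·7 − 20·(-8))/706 = -403/353; b = (158·(-8) − 20·(-138))/706 = 748/353.

a = -1.142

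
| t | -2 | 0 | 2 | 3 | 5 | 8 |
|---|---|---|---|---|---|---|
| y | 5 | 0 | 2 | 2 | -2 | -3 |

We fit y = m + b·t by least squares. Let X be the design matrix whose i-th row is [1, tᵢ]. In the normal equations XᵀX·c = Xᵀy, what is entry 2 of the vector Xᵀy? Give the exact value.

-34

Entry 2 ↔ basis t, so (Xᵀy)_{2} = Σᵢ (t)·yᵢ = (-2)·(5) + (0)·(0) + (2)·(2) + (3)·(2) + (5)·(-2) + (8)·(-3) = -34.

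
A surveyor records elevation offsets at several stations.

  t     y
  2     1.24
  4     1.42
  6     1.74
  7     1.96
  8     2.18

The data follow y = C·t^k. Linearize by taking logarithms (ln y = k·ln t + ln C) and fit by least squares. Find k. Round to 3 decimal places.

Linearized form: ln y = k·ln t + ln C. From the 5 transformed points,
Σln t = 7.8966, Σ(ln t)² = 13.7233, Σln y = 2.5719, Σln t·ln y = 4.5577.
Normal system: [[13.7233, 7.8966]; [7.8966, 5]]·[k, ln C]ᵀ = [4.5577, 2.5719]ᵀ.
Solving (det = 6.2610): k = 0.39597, ln C = -0.11097.

k = 0.396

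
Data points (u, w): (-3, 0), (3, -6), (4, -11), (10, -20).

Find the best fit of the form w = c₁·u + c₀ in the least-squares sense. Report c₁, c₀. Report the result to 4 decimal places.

c₁ = -1.5588, c₀ = -3.7941

MᵀM·[c₁, c₀]ᵀ = Mᵀw reads: 134·c₁ + 14·c₀ = -262;  14·c₁ + 4·c₀ = -37.
Δ = 134·4 − 14² = 340.
c₁ = ((-262)·4 − 14·(-37))/340 = -53/34; c₀ = (134·(-37) − 14·(-262))/340 = -129/34.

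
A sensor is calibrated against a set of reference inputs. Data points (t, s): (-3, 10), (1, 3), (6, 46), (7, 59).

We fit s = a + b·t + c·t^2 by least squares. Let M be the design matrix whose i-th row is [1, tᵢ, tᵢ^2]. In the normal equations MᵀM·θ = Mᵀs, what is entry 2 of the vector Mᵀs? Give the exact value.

662

Entry 2 ↔ basis t, so (Mᵀs)_{2} = Σᵢ (t)·sᵢ = (-3)·(10) + (1)·(3) + (6)·(46) + (7)·(59) = 662.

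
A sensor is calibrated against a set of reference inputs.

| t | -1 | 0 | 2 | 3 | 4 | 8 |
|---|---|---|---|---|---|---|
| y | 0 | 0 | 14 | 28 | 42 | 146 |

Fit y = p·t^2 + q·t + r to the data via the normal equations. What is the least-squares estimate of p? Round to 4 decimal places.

p = 1.9004

Compute the Gram sums: Σt^2·t^2 = 4450, Σt^2·t = 610, Σt^2 = 94, Σt·t = 94, Σt = 16, Σ1 = 6.
Right-hand side: Σt^2·y = 10324, Σt·y = 1448, Σy = 230.
AᵀA·[p, q, r]ᵀ = Aᵀy becomes [[4450, 610, 94]; [610, 94, 16]; [94, 16, 6]]·[p, q, r]ᵀ = [10324, 1448, 230]ᵀ.
Inverting the 3×3 Gram matrix, [p, q, r]ᵀ = [439/231, 683/231, 52/77]ᵀ.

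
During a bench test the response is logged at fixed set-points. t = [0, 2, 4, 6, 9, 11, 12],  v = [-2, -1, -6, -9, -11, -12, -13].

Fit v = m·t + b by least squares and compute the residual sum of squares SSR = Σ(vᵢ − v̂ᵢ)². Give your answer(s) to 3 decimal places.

Normal-equation sums: Σt·t = 402, Σt = 44, Σ1 = 7.
For Xᵀv: Σt·v = -467, Σv = -54.
XᵀX·[m, b]ᵀ = Xᵀv becomes [[402, 44]; [44, 7]]·[m, b]ᵀ = [-467, -54]ᵀ.
det = 402·7 − 44² = 878.
m = ((-467)·7 − 44·(-54))/878 = -893/878; b = (402·(-54) − 44·(-467))/878 = -580/439.
Residuals: -298/439, 1034/439, -268/439, -692/439, -461/878, 447/878, 231/439; SSR = 8497/878.

SSR = 9.678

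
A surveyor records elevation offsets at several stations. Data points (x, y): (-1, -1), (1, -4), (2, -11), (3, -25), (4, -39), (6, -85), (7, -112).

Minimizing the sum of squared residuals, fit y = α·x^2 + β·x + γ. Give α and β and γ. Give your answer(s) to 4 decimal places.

Normal-equation sums: Σx^2·x^2 = 4052, Σx^2·x = 658, Σx^2 = 116, Σx·x = 116, Σx = 22, Σ1 = 7.
For Aᵀy: Σx^2·y = -9446, Σx·y = -1550, Σy = -277.
Inverting the 3×3 Gram matrix, [α, β, γ]ᵀ = [-49282/23961, -38821/23961, -3163/7987]ᵀ.

α = -2.0568, β = -1.6202, γ = -0.3960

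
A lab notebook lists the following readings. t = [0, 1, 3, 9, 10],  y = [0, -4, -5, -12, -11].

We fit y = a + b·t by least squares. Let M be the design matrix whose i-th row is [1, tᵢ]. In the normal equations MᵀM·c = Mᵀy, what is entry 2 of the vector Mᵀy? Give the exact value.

-237

Entry 2 ↔ basis t, so (Mᵀy)_{2} = Σᵢ (t)·yᵢ = (0)·(0) + (1)·(-4) + (3)·(-5) + (9)·(-12) + (10)·(-11) = -237.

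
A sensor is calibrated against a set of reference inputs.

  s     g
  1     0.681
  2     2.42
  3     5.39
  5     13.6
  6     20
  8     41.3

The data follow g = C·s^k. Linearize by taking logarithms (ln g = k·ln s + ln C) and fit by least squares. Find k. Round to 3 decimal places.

Let Y = ln g. Fitting Y = k·ln s + ln C by least squares:
Σln s = 7.2724, Σ(ln s)² = 11.8122, Σln g = 11.5108, Σln s·ln g = 19.7689.
Equations: 11.8122·k + 7.2724·ln C = 19.7689;  7.2724·k + 6·ln C = 11.5108.
Slope k = (n·Σln s·ln g − Σln s·Σln g)/(n·Σ(ln s)² − (Σln s)²) = (6·19.7689 − 7.2724·11.5108)/17.9853 = 1.94062; ln C = (Σln g − k·Σln s)/n = -0.43370.

k = 1.941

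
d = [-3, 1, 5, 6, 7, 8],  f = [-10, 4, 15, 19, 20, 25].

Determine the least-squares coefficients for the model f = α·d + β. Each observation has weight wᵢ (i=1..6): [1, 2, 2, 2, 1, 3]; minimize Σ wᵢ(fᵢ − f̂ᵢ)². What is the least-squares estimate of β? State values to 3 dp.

β = 0.072

Normal-equation sums: Σwᵢ·d·d = 374, Σwᵢ·d = 52, Σwᵢ·1 = 11.
Right-hand side: Σwᵢ·d·f = 1156, Σwᵢ·f = 161.
XᵀWX·[α, β]ᵀ = XᵀWf becomes [[374, 52]; [52, 11]]·[α, β]ᵀ = [1156, 161]ᵀ.
Eliminating β: 11·(row 1) − 52·(row 2) gives 1410·α = 11·1156 − 52·161 = 4344, so α = 724/235.
Then β = (161 − 52·(724/235))/11 = 17/235.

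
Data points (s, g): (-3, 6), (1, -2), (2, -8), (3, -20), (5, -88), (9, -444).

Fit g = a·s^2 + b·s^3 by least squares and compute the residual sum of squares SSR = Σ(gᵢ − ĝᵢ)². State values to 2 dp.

SSR = 7.27

Setting ∂/∂a … = 0 gives: 7365·a + 62207·b = -38324;  62207·a + 548589·b = -335444.
Eliminating b: 548589·(row 1) − 62207·(row 2) gives 170647136·a = 548589·(-38324) − 62207·(-335444) = -157159928, so a = -19644991/21330892.
Then b = ((-335444) − 62207·(-19644991/21330892))/548589 = -10815499/21330892.
Residuals: 6385899/10665446, -6100647/10665446, -1385795/5332723, 10551388/5332723, -17028173/10665446, 2413497/10665446; SSR = 38760222/5332723.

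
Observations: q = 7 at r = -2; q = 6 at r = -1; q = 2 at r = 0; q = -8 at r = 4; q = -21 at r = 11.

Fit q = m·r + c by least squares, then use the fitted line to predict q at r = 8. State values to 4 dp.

q̂ = -15.1378

Normal-equation sums: Σr·r = 142, Σr = 12, Σ1 = 5.
For Aᵀq: Σr·q = -283, Σq = -14.
Normal equations: [[142, 12]; [12, 5]]·[m, c]ᵀ = [-283, -14]ᵀ.
Eliminating c: 5·(row 1) − 12·(row 2) gives 566·m = 5·(-283) − 12·(-14) = -1247, so m = -1247/566.
Then c = ((-14) − 12·(-1247/566))/5 = 704/283.
At r = 8: q̂ = (-1247/566)·(8) + (704/283)·(1) = -4284/283.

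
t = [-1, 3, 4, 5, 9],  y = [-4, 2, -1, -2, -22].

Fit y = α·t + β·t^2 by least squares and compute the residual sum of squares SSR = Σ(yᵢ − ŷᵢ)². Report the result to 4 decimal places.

Sums needed: Σt·t = 132, Σt·t^2 = 944, Σt^2·t^2 = 7524.
Moment sums: Σt·y = -202, Σt^2·y = -1834.
Normal equations: [[132, 944]; [944, 7524]]·[α, β]ᵀ = [-202, -1834]ᵀ.
Δ = 132·7524 − 944² = 102032.
α = ((-202)·7524 − 944·(-1834))/102032 = 26431/12754; β = (132·(-1834) − 944·(-202))/102032 = -6425/12754.
Residuals: -9080/6377, 2020/6377, -7839/6377, 1481/6377, 979/6377; SSR = 23699/6377.

SSR = 3.7163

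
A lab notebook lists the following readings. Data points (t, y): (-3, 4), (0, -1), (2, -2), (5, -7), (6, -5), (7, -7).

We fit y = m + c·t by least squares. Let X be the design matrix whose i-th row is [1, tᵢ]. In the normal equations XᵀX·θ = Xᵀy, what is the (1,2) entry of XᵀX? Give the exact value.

Row 1 ↔ basis 1, column 2 ↔ basis t, so (XᵀX)_{1,2} = Σᵢ t = (1)·(-3) + (1)·(0) + (1)·(2) + (1)·(5) + (1)·(6) + (1)·(7) = 17.

17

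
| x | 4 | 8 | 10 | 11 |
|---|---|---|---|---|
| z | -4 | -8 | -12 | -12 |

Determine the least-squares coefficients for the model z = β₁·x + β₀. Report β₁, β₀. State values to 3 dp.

With design matrix A, AᵀA = [[301, 33]; [33, 4]] and Aᵀz = [-332, -36]ᵀ.
Determinant 301·4 − 33² = 115.
β₁ = ((-332)·4 − 33·(-36))/115 = -28/23; β₀ = (301·(-36) − 33·(-332))/115 = 24/23.

β₁ = -1.217, β₀ = 1.043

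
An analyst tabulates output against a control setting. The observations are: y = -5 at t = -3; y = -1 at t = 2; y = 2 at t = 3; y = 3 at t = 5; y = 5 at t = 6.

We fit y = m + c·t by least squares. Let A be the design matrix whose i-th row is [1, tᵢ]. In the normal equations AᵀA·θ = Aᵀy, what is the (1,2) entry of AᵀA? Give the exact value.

Row 1 ↔ basis 1, column 2 ↔ basis t, so (AᵀA)_{1,2} = Σᵢ t = (1)·(-3) + (1)·(2) + (1)·(3) + (1)·(5) + (1)·(6) = 13.

13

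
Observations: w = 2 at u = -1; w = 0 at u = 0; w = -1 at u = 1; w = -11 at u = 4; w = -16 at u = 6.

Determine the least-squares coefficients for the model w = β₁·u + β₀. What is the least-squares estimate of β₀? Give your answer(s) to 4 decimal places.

β₀ = 0.1529

The normal equations are: 54·β₁ + 10·β₀ = -143;  10·β₁ + 5·β₀ = -26.
(Σu·u = 54, Σu = 10, Σ1 = 5, Σu·w = -143, Σw = -26.)
Determinant 54·5 − 10² = 170.
β₁ = ((-143)·5 − 10·(-26))/170 = -91/34; β₀ = (54·(-26) − 10·(-143))/170 = 13/85.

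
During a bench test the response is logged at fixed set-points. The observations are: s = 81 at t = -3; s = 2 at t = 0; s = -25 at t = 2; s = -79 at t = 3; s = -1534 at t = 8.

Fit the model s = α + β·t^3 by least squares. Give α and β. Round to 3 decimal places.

α = 0.727, β = -2.997

Compute the Gram sums: Σ1 = 5, Σt^3 = 520, Σt^3·t^3 = 263666.
Moment sums: Σs = -1555, Σt^3·s = -789928.
So MᵀM·[α, β]ᵀ = Mᵀs: [[5, 520]; [520, 263666]]·[α, β]ᵀ = [-1555, -789928]ᵀ.
Δ = 5·263666 − 520² = 1047930.
α = ((-1555)·263666 − 520·(-789928))/1047930 = 5861/8061; β = (5·(-789928) − 520·(-1555))/1047930 = -314104/104793.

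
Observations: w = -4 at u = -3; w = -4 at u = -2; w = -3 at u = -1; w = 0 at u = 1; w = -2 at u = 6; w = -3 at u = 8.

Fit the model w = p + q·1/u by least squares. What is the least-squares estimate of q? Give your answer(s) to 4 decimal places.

q = 1.7747

Sums needed: Σ1 = 6, Σ1/u = -13/24, Σ1/u·1/u = 1385/576.
And Σw = -16, Σ1/u·w = 45/8.
So MᵀM·[p, q]ᵀ = Mᵀw: [[6, -13/24]; [-13/24, 1385/576]]·[p, q]ᵀ = [-16, 45/8]ᵀ.
Determinant 6·(1385/576) − (-13/24)² = 8141/576.
p = ((-16)·(1385/576) − (-13/24)·(45/8))/(8141/576) = -2915/1163; q = (6·(45/8) − (-13/24)·(-16))/(8141/576) = 2064/1163.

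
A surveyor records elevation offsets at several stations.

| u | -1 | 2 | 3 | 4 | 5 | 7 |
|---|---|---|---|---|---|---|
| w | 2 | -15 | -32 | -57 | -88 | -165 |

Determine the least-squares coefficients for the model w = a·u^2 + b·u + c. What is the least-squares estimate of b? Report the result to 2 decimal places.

b = -2.67

Entries of XᵀX: Σu^2·u^2 = 3380, Σu^2·u = 566, Σu^2 = 104, Σu·u = 104, Σu = 20, Σ1 = 6.
And Σu^2·w = -11543, Σu·w = -1951, Σw = -355.
Solving the 3×3 system (Gaussian elimination) gives a = -7037/2310, b = -6157/2310, c = 1941/770.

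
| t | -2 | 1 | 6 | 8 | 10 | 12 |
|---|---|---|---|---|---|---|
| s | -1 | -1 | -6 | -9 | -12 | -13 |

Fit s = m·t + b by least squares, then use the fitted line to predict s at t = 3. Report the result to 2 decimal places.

AᵀA·[m, b]ᵀ = Aᵀs reads: 349·m + 35·b = -383;  35·m + 6·b = -42.
Eliminating b: 6·(row 1) − 35·(row 2) gives 869·m = 6·(-383) − 35·(-42) = -828, so m = -828/869.
Then b = ((-42) − 35·(-828/869))/6 = -1253/869.
At t = 3: ŝ = (-828/869)·(3) + (-1253/869)·(1) = -3737/869.

ŝ = -4.30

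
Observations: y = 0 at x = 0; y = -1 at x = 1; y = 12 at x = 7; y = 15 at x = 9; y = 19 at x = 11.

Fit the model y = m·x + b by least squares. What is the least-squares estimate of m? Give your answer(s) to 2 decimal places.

m = 1.84

AᵀA·[m, b]ᵀ = Aᵀy reads: 252·m + 28·b = 427;  28·m + 5·b = 45.
Eliminating b: 5·(row 1) − 28·(row 2) gives 476·m = 5·427 − 28·45 = 875, so m = 125/68.
Then b = (45 − 28·(125/68))/5 = -22/17.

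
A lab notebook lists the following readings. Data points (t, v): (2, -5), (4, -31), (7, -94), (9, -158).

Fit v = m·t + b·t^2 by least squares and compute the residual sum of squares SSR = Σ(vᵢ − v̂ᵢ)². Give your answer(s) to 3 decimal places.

SSR = 4.967

Forming AᵀA = [[150, 1144]; [1144, 9234]] and Aᵀv = [-2214, -17920]ᵀ gives AᵀA·[m, b]ᵀ = Aᵀv.
Determinant 150·9234 − 1144² = 76364.
m = ((-2214)·9234 − 1144·(-17920))/76364 = 14101/19091; b = (150·(-17920) − 1144·(-2214))/76364 = -38796/19091.
Residuals: 31527/19091, -1617/1123, 7743/19091, -811/19091; SSR = 94820/19091.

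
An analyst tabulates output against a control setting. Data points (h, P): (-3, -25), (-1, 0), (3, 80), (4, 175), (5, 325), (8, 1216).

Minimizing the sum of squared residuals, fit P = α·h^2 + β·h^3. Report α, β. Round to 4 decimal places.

Normal-equation sums: Σh^2·h^2 = 5140, Σh^2·h^3 = 36916, Σh^3·h^3 = 283324.
Right-hand side: Σh^2·P = 89244, Σh^3·P = 677252.
Determinant 5140·283324 − 36916² = 93494304.
α = (89244·283324 − 36916·677252)/93494304 = 8860382/2921697; β = (5140·677252 − 36916·89244)/93494304 = 5829493/2921697.

α = 3.0326, β = 1.9952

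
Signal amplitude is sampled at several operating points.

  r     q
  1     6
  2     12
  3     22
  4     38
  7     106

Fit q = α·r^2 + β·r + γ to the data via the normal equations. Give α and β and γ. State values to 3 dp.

α = 2.068, β = 0.181, γ = 3.520

Setting ∂/∂α … = 0 gives: 2755·α + 443·β + 79·γ = 6054;  443·α + 79·β + 17·γ = 990;  79·α + 17·β + 5·γ = 184.
Row-reducing yields α = 1317/637, β = 115/637, γ = 2242/637.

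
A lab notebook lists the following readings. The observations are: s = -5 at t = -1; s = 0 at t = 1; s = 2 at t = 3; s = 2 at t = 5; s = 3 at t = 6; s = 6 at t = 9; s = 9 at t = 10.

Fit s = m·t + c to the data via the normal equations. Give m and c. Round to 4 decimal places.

m = 1.0557, c = -2.5484

Forming AᵀA = [[253, 33]; [33, 7]] and Aᵀs = [183, 17]ᵀ gives AᵀA·[m, c]ᵀ = Aᵀs.
det = 253·7 − 33² = 682.
m = (183·7 − 33·17)/682 = 360/341; c = (253·17 − 33·183)/682 = -79/31.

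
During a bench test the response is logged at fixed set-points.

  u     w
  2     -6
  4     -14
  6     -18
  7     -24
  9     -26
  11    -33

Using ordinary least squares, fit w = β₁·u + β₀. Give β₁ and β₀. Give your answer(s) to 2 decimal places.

Normal-equation sums: Σu·u = 307, Σu = 39, Σ1 = 6.
Right-hand side: Σu·w = -941, Σw = -121.
Δ = 307·6 − 39² = 321.
β₁ = ((-941)·6 − 39·(-121))/321 = -309/107; β₀ = (307·(-121) − 39·(-941))/321 = -448/321.

β₁ = -2.89, β₀ = -1.40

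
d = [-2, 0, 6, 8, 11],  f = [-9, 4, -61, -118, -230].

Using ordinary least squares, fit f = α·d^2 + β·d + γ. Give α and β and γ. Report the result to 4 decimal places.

α = -2.0879, β = 1.7087, γ = 3.2942

Forming AᵀA = [[20049, 2051, 225]; [2051, 225, 23]; [225, 23, 5]] and Aᵀf = [-37614, -3822, -414]ᵀ gives AᵀA·[α, β, γ]ᵀ = Aᵀf.
Row-reducing yields α = -98316/47089, β = 80463/47089, γ = 155121/47089.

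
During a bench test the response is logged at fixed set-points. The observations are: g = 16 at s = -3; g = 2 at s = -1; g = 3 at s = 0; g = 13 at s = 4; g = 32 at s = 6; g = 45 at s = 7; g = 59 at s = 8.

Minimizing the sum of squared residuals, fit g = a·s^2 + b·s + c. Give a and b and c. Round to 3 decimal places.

a = 1.079, b = -1.402, c = 1.515

Entries of AᵀA: Σs^2·s^2 = 8131, Σs^2·s = 1107, Σs^2 = 175, Σs·s = 175, Σs = 21, Σ1 = 7.
Right-hand side: Σs^2·g = 7487, Σs·g = 981, Σg = 170.
So AᵀA·[a, b, c]ᵀ = Aᵀg: [[8131, 1107, 175]; [1107, 175, 21]; [175, 21, 7]]·[a, b, c]ᵀ = [7487, 981, 170]ᵀ.
Solving the 3×3 system (Gaussian elimination) gives a = 14737/13658, b = -19143/13658, c = 72444/47803.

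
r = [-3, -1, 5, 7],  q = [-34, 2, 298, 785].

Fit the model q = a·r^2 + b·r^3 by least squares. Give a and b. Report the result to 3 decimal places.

Compute the Gram sums: Σr^2·r^2 = 3108, Σr^2·r^3 = 19688, Σr^3·r^3 = 134004.
Right-hand side: Σr^2·q = 45611, Σr^3·q = 307421.
Determinant 3108·134004 − 19688² = 28867088.
a = (45611·134004 − 19688·307421)/28867088 = 14887949/7216772; b = (3108·307421 − 19688·45611)/28867088 = 14368775/7216772.

a = 2.063, b = 1.991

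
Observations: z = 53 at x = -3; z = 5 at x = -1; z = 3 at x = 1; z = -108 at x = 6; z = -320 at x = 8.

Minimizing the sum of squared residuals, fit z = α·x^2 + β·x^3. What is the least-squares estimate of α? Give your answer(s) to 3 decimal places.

α = 2.954

The normal equations are: 5475·α + 40301·β = -23883;  40301·α + 309531·β = -188601.
Eliminating β: 309531·(row 1) − 40301·(row 2) gives 70511624·α = 309531·(-23883) − 40301·(-188601) = 208280028, so α = 52070007/17627906.
Then β = ((-188601) − 40301·(52070007/17627906))/309531 = -17520423/17627906.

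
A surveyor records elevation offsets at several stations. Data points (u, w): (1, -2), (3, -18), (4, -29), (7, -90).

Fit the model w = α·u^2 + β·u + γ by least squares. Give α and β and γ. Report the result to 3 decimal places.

α = -1.800, β = -0.213, γ = -0.200

From the data, Σu^2·u^2 = 2739, Σu^2·u = 435, Σu^2 = 75, Σu·u = 75, Σu = 15, Σ1 = 4.
Right-hand side: Σu^2·w = -5038, Σu·w = -802, Σw = -139.
AᵀA·[α, β, γ]ᵀ = Aᵀw becomes [[2739, 435, 75]; [435, 75, 15]; [75, 15, 4]]·[α, β, γ]ᵀ = [-5038, -802, -139]ᵀ.
Inverting the 3×3 Gram matrix, [α, β, γ]ᵀ = [-9/5, -16/75, -1/5]ᵀ.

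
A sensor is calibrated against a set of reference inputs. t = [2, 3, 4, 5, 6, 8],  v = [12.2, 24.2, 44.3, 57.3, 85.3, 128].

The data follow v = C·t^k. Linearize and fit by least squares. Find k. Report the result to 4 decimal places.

Taking logs, ln v = k·ln t + ln C, so regress ln v on ln t.
Σln t = 8.6587, Σ(ln t)² = 13.7340, Σln v = 22.8253, Σln t·ln v = 35.0613.
Equations: 13.7340·k + 8.6587·ln C = 35.0613;  8.6587·k + 6·ln C = 22.8253.
Δ = 13.7340·6 − (8.6587)² = 7.4309; k = (35.0613·6 − 8.6587·22.8253)/7.4309 = 1.71323, ln C = (13.7340·22.8253 − 8.6587·35.0613)/7.4309 = 1.33183.

k = 1.7132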